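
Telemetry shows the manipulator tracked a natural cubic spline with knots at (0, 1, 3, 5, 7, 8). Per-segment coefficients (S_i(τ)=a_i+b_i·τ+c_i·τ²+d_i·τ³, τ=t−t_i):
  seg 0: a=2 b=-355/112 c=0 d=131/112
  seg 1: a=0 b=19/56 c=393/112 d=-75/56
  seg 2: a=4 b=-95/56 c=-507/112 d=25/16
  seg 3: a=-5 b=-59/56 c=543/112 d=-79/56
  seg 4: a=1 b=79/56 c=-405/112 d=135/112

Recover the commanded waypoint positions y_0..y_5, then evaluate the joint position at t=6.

y_0 = S_0(0) = a_0 = 2
y_1 = S_1(0) = a_1 = 0
y_2 = S_2(0) = a_2 = 4
y_3 = S_3(0) = a_3 = -5
y_4 = S_4(0) = a_4 = 1
y_5 = S_4(1) = 0
t_q=6 is in segment 3 (τ=1); S_3(τ)=-293/112

y_0=2 y_1=0 y_2=4 y_3=-5 y_4=1 y_5=0
S(6) = -293/112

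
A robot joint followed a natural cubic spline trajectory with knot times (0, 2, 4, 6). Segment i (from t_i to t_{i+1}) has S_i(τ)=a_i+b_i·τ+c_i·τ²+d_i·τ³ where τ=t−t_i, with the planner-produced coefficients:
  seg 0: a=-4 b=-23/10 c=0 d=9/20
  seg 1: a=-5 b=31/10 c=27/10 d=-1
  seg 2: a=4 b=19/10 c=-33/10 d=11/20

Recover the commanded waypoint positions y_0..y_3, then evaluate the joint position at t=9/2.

y_0=-4 y_1=-5 y_2=4 y_3=-1
S(9/2) = 671/160

y_0 = S_0(0) = a_0 = -4
y_1 = S_1(0) = a_1 = -5
y_2 = S_2(0) = a_2 = 4
y_3 = S_2(2) = -1
t_q=9/2 is in segment 2 (τ=1/2); S_2(τ)=671/160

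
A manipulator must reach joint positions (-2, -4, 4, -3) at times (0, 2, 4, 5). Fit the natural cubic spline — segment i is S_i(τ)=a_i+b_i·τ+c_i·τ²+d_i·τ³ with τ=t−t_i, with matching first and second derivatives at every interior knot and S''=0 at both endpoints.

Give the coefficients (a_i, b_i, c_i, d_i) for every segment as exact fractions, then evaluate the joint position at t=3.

  seg 0: a=-2 b=-37/11 c=0 d=13/22
  seg 1: a=-4 b=41/11 c=39/11 d=-75/44
  seg 2: a=4 b=-28/11 c=-147/22 d=49/22
S(3) = 69/44

Δ: Δ0=-1, Δ1=4, Δ2=-7
row 1: diag=8, rhs=30; c'=1/4, d'=15/4
row 2: denom=6−2·1/4=11/2; d'=(-66−2·15/4)/(11/2)=-147/11
back: M2=-147/11
back: M1=15/4−1/4·-147/11=78/11
M: M0=0, M1=78/11, M2=-147/11, M3=0
seg 0: a=-2, c=M0/2=0, d=(M1−M0)/(6·2)=13/22, b=Δ0−h0·(2M0+M1)/6=-37/11
seg 1: a=-4, c=M1/2=39/11, d=(M2−M1)/(6·2)=-75/44, b=Δ1−h1·(2M1+M2)/6=41/11
seg 2: a=4, c=M2/2=-147/22, d=(M3−M2)/(6·1)=49/22, b=Δ2−h2·(2M2+M3)/6=-28/11
t_q=3 → seg 1, τ=1; S=-4+41/11·τ+39/11·τ²+-75/44·τ³=69/44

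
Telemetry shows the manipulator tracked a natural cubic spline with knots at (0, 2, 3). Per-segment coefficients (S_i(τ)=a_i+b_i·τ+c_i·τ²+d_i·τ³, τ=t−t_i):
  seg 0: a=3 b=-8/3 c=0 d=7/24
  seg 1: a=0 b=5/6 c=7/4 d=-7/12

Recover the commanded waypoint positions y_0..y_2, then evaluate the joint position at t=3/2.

y_0=3 y_1=0 y_2=2
S(3/2) = -1/64

y_0 = S_0(0) = a_0 = 3
y_1 = S_1(0) = a_1 = 0
y_2 = S_1(1) = 2
t_q=3/2 is in segment 0 (τ=3/2); S_0(τ)=-1/64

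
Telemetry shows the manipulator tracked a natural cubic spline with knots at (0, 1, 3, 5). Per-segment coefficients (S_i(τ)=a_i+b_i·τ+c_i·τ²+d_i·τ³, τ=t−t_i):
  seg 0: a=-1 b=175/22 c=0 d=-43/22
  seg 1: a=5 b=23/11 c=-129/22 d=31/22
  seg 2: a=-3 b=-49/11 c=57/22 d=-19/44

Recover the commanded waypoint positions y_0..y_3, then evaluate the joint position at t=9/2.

y_0=-1 y_1=5 y_2=-3 y_3=-5
S(9/2) = -1869/352

y_0 = S_0(0) = a_0 = -1
y_1 = S_1(0) = a_1 = 5
y_2 = S_2(0) = a_2 = -3
y_3 = S_2(2) = -5
t_q=9/2 is in segment 2 (τ=3/2); S_2(τ)=-1869/352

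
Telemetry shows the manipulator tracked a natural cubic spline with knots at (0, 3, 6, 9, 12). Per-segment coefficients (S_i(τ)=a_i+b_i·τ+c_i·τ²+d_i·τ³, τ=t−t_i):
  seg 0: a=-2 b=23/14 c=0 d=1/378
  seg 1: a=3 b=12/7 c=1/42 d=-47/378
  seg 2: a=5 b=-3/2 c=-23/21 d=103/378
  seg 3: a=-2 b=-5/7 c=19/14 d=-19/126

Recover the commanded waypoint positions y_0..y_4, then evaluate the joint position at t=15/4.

y_0 = S_0(0) = a_0 = -2
y_1 = S_1(0) = a_1 = 3
y_2 = S_2(0) = a_2 = 5
y_3 = S_3(0) = a_3 = -2
y_4 = S_3(3) = 4
t_q=15/4 is in segment 1 (τ=3/4); S_1(τ)=3805/896

y_0=-2 y_1=3 y_2=5 y_3=-2 y_4=4
S(15/4) = 3805/896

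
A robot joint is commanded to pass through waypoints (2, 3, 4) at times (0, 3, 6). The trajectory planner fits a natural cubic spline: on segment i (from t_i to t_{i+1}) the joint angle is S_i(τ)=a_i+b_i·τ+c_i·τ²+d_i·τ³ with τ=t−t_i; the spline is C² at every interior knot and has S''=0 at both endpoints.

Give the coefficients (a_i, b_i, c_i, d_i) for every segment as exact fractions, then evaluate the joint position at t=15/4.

  seg 0: a=2 b=1/3 c=0 d=0
  seg 1: a=3 b=1/3 c=0 d=0
S(15/4) = 13/4

Δ: Δ0=1/3, Δ1=1/3
row 1: diag=12, rhs=0; c'=1/4, d'=0
back: M1=0
M: M0=0, M1=0, M2=0
seg 0: a=2, c=M0/2=0, d=(M1−M0)/(6·3)=0, b=Δ0−h0·(2M0+M1)/6=1/3
seg 1: a=3, c=M1/2=0, d=(M2−M1)/(6·3)=0, b=Δ1−h1·(2M1+M2)/6=1/3
t_q=15/4 → seg 1, τ=3/4; S=3+1/3·τ+0·τ²+0·τ³=13/4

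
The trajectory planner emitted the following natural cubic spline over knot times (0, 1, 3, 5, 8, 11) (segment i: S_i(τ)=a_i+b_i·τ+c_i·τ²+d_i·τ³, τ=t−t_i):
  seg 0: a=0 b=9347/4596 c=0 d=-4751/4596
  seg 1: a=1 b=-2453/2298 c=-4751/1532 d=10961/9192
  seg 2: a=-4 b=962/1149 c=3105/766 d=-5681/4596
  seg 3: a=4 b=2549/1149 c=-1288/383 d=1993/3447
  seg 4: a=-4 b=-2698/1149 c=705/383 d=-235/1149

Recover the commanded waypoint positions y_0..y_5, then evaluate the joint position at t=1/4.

y_0=0 y_1=1 y_2=-4 y_3=4 y_4=-4 y_5=0
S(1/4) = 48267/98048

y_0 = S_0(0) = a_0 = 0
y_1 = S_1(0) = a_1 = 1
y_2 = S_2(0) = a_2 = -4
y_3 = S_3(0) = a_3 = 4
y_4 = S_4(0) = a_4 = -4
y_5 = S_4(3) = 0
t_q=1/4 is in segment 0 (τ=1/4); S_0(τ)=48267/98048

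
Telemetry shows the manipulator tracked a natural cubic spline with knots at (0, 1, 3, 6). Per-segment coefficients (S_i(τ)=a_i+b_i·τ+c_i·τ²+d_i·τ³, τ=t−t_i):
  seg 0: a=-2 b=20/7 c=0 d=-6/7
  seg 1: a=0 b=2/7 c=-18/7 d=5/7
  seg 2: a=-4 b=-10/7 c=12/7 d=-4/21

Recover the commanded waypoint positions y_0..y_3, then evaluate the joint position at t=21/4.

y_0 = S_0(0) = a_0 = -2
y_1 = S_1(0) = a_1 = 0
y_2 = S_2(0) = a_2 = -4
y_3 = S_2(3) = 2
t_q=21/4 is in segment 2 (τ=9/4); S_2(τ)=-79/112

y_0=-2 y_1=0 y_2=-4 y_3=2
S(21/4) = -79/112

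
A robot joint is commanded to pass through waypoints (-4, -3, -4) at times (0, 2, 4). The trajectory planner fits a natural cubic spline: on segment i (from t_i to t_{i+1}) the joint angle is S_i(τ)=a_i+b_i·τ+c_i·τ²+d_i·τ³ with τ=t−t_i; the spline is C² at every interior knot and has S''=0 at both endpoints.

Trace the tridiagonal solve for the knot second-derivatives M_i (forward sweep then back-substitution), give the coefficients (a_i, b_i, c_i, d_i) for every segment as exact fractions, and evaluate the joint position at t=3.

  seg 0: a=-4 b=3/4 c=0 d=-1/16
  seg 1: a=-3 b=0 c=-3/8 d=1/16
S(3) = -53/16

Δ: Δ0=1/2, Δ1=-1/2
row 1: diag=8, rhs=-6; c'=1/4, d'=-3/4
back: M1=-3/4
M: M0=0, M1=-3/4, M2=0
seg 0: a=-4, c=M0/2=0, d=(M1−M0)/(6·2)=-1/16, b=Δ0−h0·(2M0+M1)/6=3/4
seg 1: a=-3, c=M1/2=-3/8, d=(M2−M1)/(6·2)=1/16, b=Δ1−h1·(2M1+M2)/6=0
t_q=3 → seg 1, τ=1; S=-3+0·τ+-3/8·τ²+1/16·τ³=-53/16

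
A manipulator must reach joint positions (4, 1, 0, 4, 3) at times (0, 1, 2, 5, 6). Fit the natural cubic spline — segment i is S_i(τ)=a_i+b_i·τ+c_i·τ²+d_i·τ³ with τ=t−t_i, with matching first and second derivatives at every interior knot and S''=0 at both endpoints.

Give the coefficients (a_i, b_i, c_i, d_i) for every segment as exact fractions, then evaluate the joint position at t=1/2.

Δ: Δ0=-3, Δ1=-1, Δ2=4/3, Δ3=-1
row 1: diag=4, rhs=12; c'=1/4, d'=3
row 2: denom=8−1·1/4=31/4; d'=(14−1·3)/(31/4)=44/31
row 3: denom=8−3·12/31=212/31; d'=(-14−3·44/31)/(212/31)=-283/106
back: M3=-283/106
back: M2=44/31−12/31·-283/106=130/53
back: M1=3−1/4·130/53=253/106
M: M0=0, M1=253/106, M2=130/53, M3=-283/106, M4=0
seg 0: a=4, c=M0/2=0, d=(M1−M0)/(6·1)=253/636, b=Δ0−h0·(2M0+M1)/6=-2161/636
seg 1: a=1, c=M1/2=253/212, d=(M2−M1)/(6·1)=7/636, b=Δ1−h1·(2M1+M2)/6=-701/318
seg 2: a=0, c=M2/2=65/53, d=(M3−M2)/(6·3)=-181/636, b=Δ2−h2·(2M2+M3)/6=137/636
seg 3: a=4, c=M3/2=-283/212, d=(M4−M3)/(6·1)=283/636, b=Δ3−h3·(2M3+M4)/6=-35/318
t_q=1/2 → seg 0, τ=1/2; S=4+-2161/636·τ+0·τ²+253/636·τ³=3987/1696

  seg 0: a=4 b=-2161/636 c=0 d=253/636
  seg 1: a=1 b=-701/318 c=253/212 d=7/636
  seg 2: a=0 b=137/636 c=65/53 d=-181/636
  seg 3: a=4 b=-35/318 c=-283/212 d=283/636
S(1/2) = 3987/1696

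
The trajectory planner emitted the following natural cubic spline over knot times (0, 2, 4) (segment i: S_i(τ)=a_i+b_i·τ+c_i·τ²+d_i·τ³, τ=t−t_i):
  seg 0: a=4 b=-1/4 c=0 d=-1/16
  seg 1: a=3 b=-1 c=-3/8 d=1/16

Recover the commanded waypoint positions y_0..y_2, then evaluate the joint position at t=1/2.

y_0=4 y_1=3 y_2=0
S(1/2) = 495/128

y_0 = S_0(0) = a_0 = 4
y_1 = S_1(0) = a_1 = 3
y_2 = S_1(2) = 0
t_q=1/2 is in segment 0 (τ=1/2); S_0(τ)=495/128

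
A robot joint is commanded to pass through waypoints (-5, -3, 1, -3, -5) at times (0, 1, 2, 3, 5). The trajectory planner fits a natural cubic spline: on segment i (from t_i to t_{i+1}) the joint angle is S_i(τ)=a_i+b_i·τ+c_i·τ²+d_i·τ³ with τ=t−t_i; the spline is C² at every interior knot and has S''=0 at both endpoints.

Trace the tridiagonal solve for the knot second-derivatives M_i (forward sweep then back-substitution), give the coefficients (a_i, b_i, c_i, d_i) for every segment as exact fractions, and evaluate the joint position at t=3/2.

  seg 0: a=-5 b=75/86 c=0 d=97/86
  seg 1: a=-3 b=183/43 c=291/86 d=-313/86
  seg 2: a=1 b=9/86 c=-324/43 d=295/86
  seg 3: a=-3 b=-201/43 c=237/86 d=-79/172
S(3/2) = -331/688

Δ: Δ0=2, Δ1=4, Δ2=-4, Δ3=-1
row 1: diag=4, rhs=12; c'=1/4, d'=3
row 2: denom=4−1·1/4=15/4; d'=(-48−1·3)/(15/4)=-68/5
row 3: denom=6−1·4/15=86/15; d'=(18−1·-68/5)/(86/15)=237/43
back: M3=237/43
back: M2=-68/5−4/15·237/43=-648/43
back: M1=3−1/4·-648/43=291/43
M: M0=0, M1=291/43, M2=-648/43, M3=237/43, M4=0
seg 0: a=-5, c=M0/2=0, d=(M1−M0)/(6·1)=97/86, b=Δ0−h0·(2M0+M1)/6=75/86
seg 1: a=-3, c=M1/2=291/86, d=(M2−M1)/(6·1)=-313/86, b=Δ1−h1·(2M1+M2)/6=183/43
seg 2: a=1, c=M2/2=-324/43, d=(M3−M2)/(6·1)=295/86, b=Δ2−h2·(2M2+M3)/6=9/86
seg 3: a=-3, c=M3/2=237/86, d=(M4−M3)/(6·2)=-79/172, b=Δ3−h3·(2M3+M4)/6=-201/43
t_q=3/2 → seg 1, τ=1/2; S=-3+183/43·τ+291/86·τ²+-313/86·τ³=-331/688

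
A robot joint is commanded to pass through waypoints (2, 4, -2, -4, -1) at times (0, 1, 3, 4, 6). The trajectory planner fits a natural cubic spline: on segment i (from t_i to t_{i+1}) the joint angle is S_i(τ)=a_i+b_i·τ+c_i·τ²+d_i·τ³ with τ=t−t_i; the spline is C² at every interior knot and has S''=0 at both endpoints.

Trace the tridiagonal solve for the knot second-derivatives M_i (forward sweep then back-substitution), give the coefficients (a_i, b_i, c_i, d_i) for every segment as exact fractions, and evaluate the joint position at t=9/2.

  seg 0: a=2 b=92/31 c=0 d=-30/31
  seg 1: a=4 b=2/31 c=-90/31 d=85/124
  seg 2: a=-2 b=-103/31 c=75/62 d=7/62
  seg 3: a=-4 b=-35/62 c=48/31 d=-8/31
S(9/2) = -487/124

Δ: Δ0=2, Δ1=-3, Δ2=-2, Δ3=3/2
row 1: diag=6, rhs=-30; c'=1/3, d'=-5
row 2: denom=6−2·1/3=16/3; d'=(6−2·-5)/(16/3)=3
row 3: denom=6−1·3/16=93/16; d'=(21−1·3)/(93/16)=96/31
back: M3=96/31
back: M2=3−3/16·96/31=75/31
back: M1=-5−1/3·75/31=-180/31
M: M0=0, M1=-180/31, M2=75/31, M3=96/31, M4=0
seg 0: a=2, c=M0/2=0, d=(M1−M0)/(6·1)=-30/31, b=Δ0−h0·(2M0+M1)/6=92/31
seg 1: a=4, c=M1/2=-90/31, d=(M2−M1)/(6·2)=85/124, b=Δ1−h1·(2M1+M2)/6=2/31
seg 2: a=-2, c=M2/2=75/62, d=(M3−M2)/(6·1)=7/62, b=Δ2−h2·(2M2+M3)/6=-103/31
seg 3: a=-4, c=M3/2=48/31, d=(M4−M3)/(6·2)=-8/31, b=Δ3−h3·(2M3+M4)/6=-35/62
t_q=9/2 → seg 3, τ=1/2; S=-4+-35/62·τ+48/31·τ²+-8/31·τ³=-487/124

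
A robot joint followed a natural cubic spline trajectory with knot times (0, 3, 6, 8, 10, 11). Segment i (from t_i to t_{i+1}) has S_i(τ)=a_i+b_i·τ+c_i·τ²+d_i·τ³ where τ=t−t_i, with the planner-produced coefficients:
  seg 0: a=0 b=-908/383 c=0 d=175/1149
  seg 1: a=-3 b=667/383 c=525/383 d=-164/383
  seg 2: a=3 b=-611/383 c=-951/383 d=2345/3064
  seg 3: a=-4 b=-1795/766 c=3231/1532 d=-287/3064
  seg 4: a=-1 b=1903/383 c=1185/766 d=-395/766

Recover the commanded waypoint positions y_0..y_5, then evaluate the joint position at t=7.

y_0 = S_0(0) = a_0 = 0
y_1 = S_1(0) = a_1 = -3
y_2 = S_2(0) = a_2 = 3
y_3 = S_3(0) = a_3 = -4
y_4 = S_4(0) = a_4 = -1
y_5 = S_4(1) = 5
t_q=7 is in segment 2 (τ=1); S_2(τ)=-959/3064

y_0=0 y_1=-3 y_2=3 y_3=-4 y_4=-1 y_5=5
S(7) = -959/3064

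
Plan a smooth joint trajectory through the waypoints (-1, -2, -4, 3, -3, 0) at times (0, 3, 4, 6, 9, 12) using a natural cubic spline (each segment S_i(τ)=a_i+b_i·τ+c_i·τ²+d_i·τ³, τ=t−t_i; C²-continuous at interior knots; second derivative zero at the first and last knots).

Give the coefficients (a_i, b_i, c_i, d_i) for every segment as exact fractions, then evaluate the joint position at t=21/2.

  seg 0: a=-1 b=2507/3222 c=0 d=-3581/28998
  seg 1: a=-2 b=-4118/1611 c=-3581/3222 d=597/358
  seg 2: a=-4 b=721/3222 c=6269/1611 d=-605/537
  seg 3: a=3 b=7313/3222 c=-4621/1611 d=13969/28998
  seg 4: a=-3 b=-3116/1611 c=4727/3222 d=-4727/28998
S(21/2) = -9023/2864

Δ: Δ0=-1/3, Δ1=-2, Δ2=7/2, Δ3=-2, Δ4=1
row 1: diag=8, rhs=-10; c'=1/8, d'=-5/4
row 2: denom=6−1·1/8=47/8; d'=(33−1·-5/4)/(47/8)=274/47
row 3: denom=10−2·16/47=438/47; d'=(-33−2·274/47)/(438/47)=-2099/438
row 4: denom=12−3·47/146=1611/146; d'=(18−3·-2099/438)/(1611/146)=4727/1611
back: M4=4727/1611
back: M3=-2099/438−47/146·4727/1611=-9242/1611
back: M2=274/47−16/47·-9242/1611=12538/1611
back: M1=-5/4−1/8·12538/1611=-3581/1611
M: M0=0, M1=-3581/1611, M2=12538/1611, M3=-9242/1611, M4=4727/1611, M5=0
seg 0: a=-1, c=M0/2=0, d=(M1−M0)/(6·3)=-3581/28998, b=Δ0−h0·(2M0+M1)/6=2507/3222
seg 1: a=-2, c=M1/2=-3581/3222, d=(M2−M1)/(6·1)=597/358, b=Δ1−h1·(2M1+M2)/6=-4118/1611
seg 2: a=-4, c=M2/2=6269/1611, d=(M3−M2)/(6·2)=-605/537, b=Δ2−h2·(2M2+M3)/6=721/3222
seg 3: a=3, c=M3/2=-4621/1611, d=(M4−M3)/(6·3)=13969/28998, b=Δ3−h3·(2M3+M4)/6=7313/3222
seg 4: a=-3, c=M4/2=4727/3222, d=(M5−M4)/(6·3)=-4727/28998, b=Δ4−h4·(2M4+M5)/6=-3116/1611
t_q=21/2 → seg 4, τ=3/2; S=-3+-3116/1611·τ+4727/3222·τ²+-4727/28998·τ³=-9023/2864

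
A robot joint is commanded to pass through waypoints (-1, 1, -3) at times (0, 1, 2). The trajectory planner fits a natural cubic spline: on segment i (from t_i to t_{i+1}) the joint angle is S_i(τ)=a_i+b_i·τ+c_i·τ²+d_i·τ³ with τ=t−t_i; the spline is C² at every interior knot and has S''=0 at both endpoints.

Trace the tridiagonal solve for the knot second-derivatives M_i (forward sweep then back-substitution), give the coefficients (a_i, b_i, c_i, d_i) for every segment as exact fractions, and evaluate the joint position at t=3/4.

Δ: Δ0=2, Δ1=-4
row 1: diag=4, rhs=-36; c'=1/4, d'=-9
back: M1=-9
M: M0=0, M1=-9, M2=0
seg 0: a=-1, c=M0/2=0, d=(M1−M0)/(6·1)=-3/2, b=Δ0−h0·(2M0+M1)/6=7/2
seg 1: a=1, c=M1/2=-9/2, d=(M2−M1)/(6·1)=3/2, b=Δ1−h1·(2M1+M2)/6=-1
t_q=3/4 → seg 0, τ=3/4; S=-1+7/2·τ+0·τ²+-3/2·τ³=127/128

  seg 0: a=-1 b=7/2 c=0 d=-3/2
  seg 1: a=1 b=-1 c=-9/2 d=3/2
S(3/4) = 127/128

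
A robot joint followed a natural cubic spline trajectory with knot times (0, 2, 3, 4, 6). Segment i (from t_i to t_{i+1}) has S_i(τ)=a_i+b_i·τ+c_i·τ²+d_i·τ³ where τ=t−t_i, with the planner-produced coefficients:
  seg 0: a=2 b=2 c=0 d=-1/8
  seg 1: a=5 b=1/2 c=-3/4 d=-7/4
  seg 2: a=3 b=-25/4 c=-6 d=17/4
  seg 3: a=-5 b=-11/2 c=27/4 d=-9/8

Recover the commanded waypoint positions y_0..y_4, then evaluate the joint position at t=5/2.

y_0 = S_0(0) = a_0 = 2
y_1 = S_1(0) = a_1 = 5
y_2 = S_2(0) = a_2 = 3
y_3 = S_3(0) = a_3 = -5
y_4 = S_3(2) = 2
t_q=5/2 is in segment 1 (τ=1/2); S_1(τ)=155/32

y_0=2 y_1=5 y_2=3 y_3=-5 y_4=2
S(5/2) = 155/32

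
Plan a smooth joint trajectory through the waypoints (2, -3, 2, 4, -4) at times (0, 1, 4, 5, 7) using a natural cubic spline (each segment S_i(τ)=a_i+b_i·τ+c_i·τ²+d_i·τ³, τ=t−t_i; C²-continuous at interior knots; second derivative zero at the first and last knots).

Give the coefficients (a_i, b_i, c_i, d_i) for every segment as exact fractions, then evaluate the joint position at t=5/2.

  seg 0: a=2 b=-407/69 c=0 d=62/69
  seg 1: a=-3 b=-221/69 c=62/23 d=-74/207
  seg 2: a=2 b=229/69 c=-12/23 d=-55/69
  seg 3: a=4 b=-8/69 c=-67/23 d=67/138
S(5/2) = -271/92

Δ: Δ0=-5, Δ1=5/3, Δ2=2, Δ3=-4
row 1: diag=8, rhs=40; c'=3/8, d'=5
row 2: denom=8−3·3/8=55/8; d'=(2−3·5)/(55/8)=-104/55
row 3: denom=6−1·8/55=322/55; d'=(-36−1·-104/55)/(322/55)=-134/23
back: M3=-134/23
back: M2=-104/55−8/55·-134/23=-24/23
back: M1=5−3/8·-24/23=124/23
M: M0=0, M1=124/23, M2=-24/23, M3=-134/23, M4=0
seg 0: a=2, c=M0/2=0, d=(M1−M0)/(6·1)=62/69, b=Δ0−h0·(2M0+M1)/6=-407/69
seg 1: a=-3, c=M1/2=62/23, d=(M2−M1)/(6·3)=-74/207, b=Δ1−h1·(2M1+M2)/6=-221/69
seg 2: a=2, c=M2/2=-12/23, d=(M3−M2)/(6·1)=-55/69, b=Δ2−h2·(2M2+M3)/6=229/69
seg 3: a=4, c=M3/2=-67/23, d=(M4−M3)/(6·2)=67/138, b=Δ3−h3·(2M3+M4)/6=-8/69
t_q=5/2 → seg 1, τ=3/2; S=-3+-221/69·τ+62/23·τ²+-74/207·τ³=-271/92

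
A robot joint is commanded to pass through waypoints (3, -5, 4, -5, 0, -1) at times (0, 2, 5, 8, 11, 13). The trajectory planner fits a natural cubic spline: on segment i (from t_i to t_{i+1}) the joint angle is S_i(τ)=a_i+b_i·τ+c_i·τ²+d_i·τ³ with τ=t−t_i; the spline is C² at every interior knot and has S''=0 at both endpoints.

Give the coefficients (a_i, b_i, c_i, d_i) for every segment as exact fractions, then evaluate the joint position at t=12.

  seg 0: a=3 b=-22675/3807 c=0 d=7447/15228
  seg 1: a=-5 b=-334/3807 c=7447/2538 d=-43513/68526
  seg 2: a=4 b=2839/7614 c=-10586/3807 d=805/1458
  seg 3: a=-5 b=-5344/3807 c=16663/7614 d=-26611/68526
  seg 4: a=0 b=9457/7614 c=-1658/1269 d=829/3807
S(12) = 389/2538

Δ: Δ0=-4, Δ1=3, Δ2=-3, Δ3=5/3, Δ4=-1/2
row 1: diag=10, rhs=42; c'=3/10, d'=21/5
row 2: denom=12−3·3/10=111/10; d'=(-36−3·21/5)/(111/10)=-162/37
row 3: denom=12−3·10/37=414/37; d'=(28−3·-162/37)/(414/37)=761/207
row 4: denom=10−3·37/138=423/46; d'=(-13−3·761/207)/(423/46)=-3316/1269
back: M4=-3316/1269
back: M3=761/207−37/138·-3316/1269=16663/3807
back: M2=-162/37−10/37·16663/3807=-21172/3807
back: M1=21/5−3/10·-21172/3807=7447/1269
M: M0=0, M1=7447/1269, M2=-21172/3807, M3=16663/3807, M4=-3316/1269, M5=0
seg 0: a=3, c=M0/2=0, d=(M1−M0)/(6·2)=7447/15228, b=Δ0−h0·(2M0+M1)/6=-22675/3807
seg 1: a=-5, c=M1/2=7447/2538, d=(M2−M1)/(6·3)=-43513/68526, b=Δ1−h1·(2M1+M2)/6=-334/3807
seg 2: a=4, c=M2/2=-10586/3807, d=(M3−M2)/(6·3)=805/1458, b=Δ2−h2·(2M2+M3)/6=2839/7614
seg 3: a=-5, c=M3/2=16663/7614, d=(M4−M3)/(6·3)=-26611/68526, b=Δ3−h3·(2M3+M4)/6=-5344/3807
seg 4: a=0, c=M4/2=-1658/1269, d=(M5−M4)/(6·2)=829/3807, b=Δ4−h4·(2M4+M5)/6=9457/7614
t_q=12 → seg 4, τ=1; S=0+9457/7614·τ+-1658/1269·τ²+829/3807·τ³=389/2538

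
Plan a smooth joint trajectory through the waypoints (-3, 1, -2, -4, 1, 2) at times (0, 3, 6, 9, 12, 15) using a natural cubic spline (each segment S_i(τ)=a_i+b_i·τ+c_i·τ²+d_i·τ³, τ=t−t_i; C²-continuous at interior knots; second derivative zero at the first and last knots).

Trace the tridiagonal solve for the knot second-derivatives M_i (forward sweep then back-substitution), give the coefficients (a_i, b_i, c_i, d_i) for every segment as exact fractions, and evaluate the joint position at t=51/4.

Δ: Δ0=4/3, Δ1=-1, Δ2=-2/3, Δ3=5/3, Δ4=1/3
row 1: diag=12, rhs=-14; c'=1/4, d'=-7/6
row 2: denom=12−3·1/4=45/4; d'=(2−3·-7/6)/(45/4)=22/45
row 3: denom=12−3·4/15=56/5; d'=(14−3·22/45)/(56/5)=47/42
row 4: denom=12−3·15/56=627/56; d'=(-8−3·47/42)/(627/56)=-212/209
back: M4=-212/209
back: M3=47/42−15/56·-212/209=872/627
back: M2=22/45−4/15·872/627=74/627
back: M1=-7/6−1/4·74/627=-250/209
M: M0=0, M1=-250/209, M2=74/627, M3=872/627, M4=-212/209, M5=0
seg 0: a=-3, c=M0/2=0, d=(M1−M0)/(6·3)=-125/1881, b=Δ0−h0·(2M0+M1)/6=1211/627
seg 1: a=1, c=M1/2=-125/209, d=(M2−M1)/(6·3)=412/5643, b=Δ1−h1·(2M1+M2)/6=86/627
seg 2: a=-2, c=M2/2=37/627, d=(M3−M2)/(6·3)=7/99, b=Δ2−h2·(2M2+M3)/6=-928/627
seg 3: a=-4, c=M3/2=436/627, d=(M4−M3)/(6·3)=-754/5643, b=Δ3−h3·(2M3+M4)/6=491/627
seg 4: a=1, c=M4/2=-106/209, d=(M5−M4)/(6·3)=106/1881, b=Δ4−h4·(2M4+M5)/6=845/627
t_q=51/4 → seg 4, τ=3/4; S=1+845/627·τ+-106/209·τ²+106/1881·τ³=11699/6688

  seg 0: a=-3 b=1211/627 c=0 d=-125/1881
  seg 1: a=1 b=86/627 c=-125/209 d=412/5643
  seg 2: a=-2 b=-928/627 c=37/627 d=7/99
  seg 3: a=-4 b=491/627 c=436/627 d=-754/5643
  seg 4: a=1 b=845/627 c=-106/209 d=106/1881
S(51/4) = 11699/6688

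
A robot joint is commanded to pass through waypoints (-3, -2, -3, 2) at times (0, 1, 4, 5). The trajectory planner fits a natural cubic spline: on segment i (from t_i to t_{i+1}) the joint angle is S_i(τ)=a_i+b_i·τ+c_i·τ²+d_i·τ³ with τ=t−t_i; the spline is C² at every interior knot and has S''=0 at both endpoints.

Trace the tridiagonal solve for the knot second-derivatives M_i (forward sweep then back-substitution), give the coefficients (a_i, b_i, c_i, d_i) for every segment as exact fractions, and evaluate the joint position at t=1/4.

Δ: Δ0=1, Δ1=-1/3, Δ2=5
row 1: diag=8, rhs=-8; c'=3/8, d'=-1
row 2: denom=8−3·3/8=55/8; d'=(32−3·-1)/(55/8)=56/11
back: M2=56/11
back: M1=-1−3/8·56/11=-32/11
M: M0=0, M1=-32/11, M2=56/11, M3=0
seg 0: a=-3, c=M0/2=0, d=(M1−M0)/(6·1)=-16/33, b=Δ0−h0·(2M0+M1)/6=49/33
seg 1: a=-2, c=M1/2=-16/11, d=(M2−M1)/(6·3)=4/9, b=Δ1−h1·(2M1+M2)/6=1/33
seg 2: a=-3, c=M2/2=28/11, d=(M3−M2)/(6·1)=-28/33, b=Δ2−h2·(2M2+M3)/6=109/33
t_q=1/4 → seg 0, τ=1/4; S=-3+49/33·τ+0·τ²+-16/33·τ³=-29/11

  seg 0: a=-3 b=49/33 c=0 d=-16/33
  seg 1: a=-2 b=1/33 c=-16/11 d=4/9
  seg 2: a=-3 b=109/33 c=28/11 d=-28/33
S(1/4) = -29/11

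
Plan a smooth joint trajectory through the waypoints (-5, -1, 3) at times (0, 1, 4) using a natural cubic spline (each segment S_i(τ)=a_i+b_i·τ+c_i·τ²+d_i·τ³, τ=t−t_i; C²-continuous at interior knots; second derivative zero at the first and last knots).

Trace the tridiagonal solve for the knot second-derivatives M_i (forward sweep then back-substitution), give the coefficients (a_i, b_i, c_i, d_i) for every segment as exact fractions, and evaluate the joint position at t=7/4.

Δ: Δ0=4, Δ1=4/3
row 1: diag=8, rhs=-16; c'=3/8, d'=-2
back: M1=-2
M: M0=0, M1=-2, M2=0
seg 0: a=-5, c=M0/2=0, d=(M1−M0)/(6·1)=-1/3, b=Δ0−h0·(2M0+M1)/6=13/3
seg 1: a=-1, c=M1/2=-1, d=(M2−M1)/(6·3)=1/9, b=Δ1−h1·(2M1+M2)/6=10/3
t_q=7/4 → seg 1, τ=3/4; S=-1+10/3·τ+-1·τ²+1/9·τ³=63/64

  seg 0: a=-5 b=13/3 c=0 d=-1/3
  seg 1: a=-1 b=10/3 c=-1 d=1/9
S(7/4) = 63/64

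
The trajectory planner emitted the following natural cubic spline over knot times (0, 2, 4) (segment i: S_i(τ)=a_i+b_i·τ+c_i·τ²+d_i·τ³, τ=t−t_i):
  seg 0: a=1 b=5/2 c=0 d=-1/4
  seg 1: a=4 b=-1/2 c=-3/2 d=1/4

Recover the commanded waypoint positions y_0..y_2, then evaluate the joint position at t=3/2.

y_0=1 y_1=4 y_2=-1
S(3/2) = 125/32

y_0 = S_0(0) = a_0 = 1
y_1 = S_1(0) = a_1 = 4
y_2 = S_1(2) = -1
t_q=3/2 is in segment 0 (τ=3/2); S_0(τ)=125/32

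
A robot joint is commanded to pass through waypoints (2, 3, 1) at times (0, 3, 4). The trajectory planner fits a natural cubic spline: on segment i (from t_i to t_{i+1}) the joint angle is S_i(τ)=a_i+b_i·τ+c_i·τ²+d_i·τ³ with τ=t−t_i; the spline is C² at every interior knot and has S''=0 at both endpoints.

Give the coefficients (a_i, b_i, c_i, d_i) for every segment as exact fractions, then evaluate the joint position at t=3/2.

Δ: Δ0=1/3, Δ1=-2
row 1: diag=8, rhs=-14; c'=1/8, d'=-7/4
back: M1=-7/4
M: M0=0, M1=-7/4, M2=0
seg 0: a=2, c=M0/2=0, d=(M1−M0)/(6·3)=-7/72, b=Δ0−h0·(2M0+M1)/6=29/24
seg 1: a=3, c=M1/2=-7/8, d=(M2−M1)/(6·1)=7/24, b=Δ1−h1·(2M1+M2)/6=-17/12
t_q=3/2 → seg 0, τ=3/2; S=2+29/24·τ+0·τ²+-7/72·τ³=223/64

  seg 0: a=2 b=29/24 c=0 d=-7/72
  seg 1: a=3 b=-17/12 c=-7/8 d=7/24
S(3/2) = 223/64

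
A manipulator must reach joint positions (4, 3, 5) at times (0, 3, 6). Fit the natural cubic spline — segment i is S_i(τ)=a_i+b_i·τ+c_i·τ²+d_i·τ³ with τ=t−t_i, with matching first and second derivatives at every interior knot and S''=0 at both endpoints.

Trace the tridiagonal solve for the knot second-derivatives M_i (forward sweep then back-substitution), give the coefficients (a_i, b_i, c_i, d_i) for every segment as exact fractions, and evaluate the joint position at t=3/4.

  seg 0: a=4 b=-7/12 c=0 d=1/36
  seg 1: a=3 b=1/6 c=1/4 d=-1/36
S(3/4) = 915/256

Δ: Δ0=-1/3, Δ1=2/3
row 1: diag=12, rhs=6; c'=1/4, d'=1/2
back: M1=1/2
M: M0=0, M1=1/2, M2=0
seg 0: a=4, c=M0/2=0, d=(M1−M0)/(6·3)=1/36, b=Δ0−h0·(2M0+M1)/6=-7/12
seg 1: a=3, c=M1/2=1/4, d=(M2−M1)/(6·3)=-1/36, b=Δ1−h1·(2M1+M2)/6=1/6
t_q=3/4 → seg 0, τ=3/4; S=4+-7/12·τ+0·τ²+1/36·τ³=915/256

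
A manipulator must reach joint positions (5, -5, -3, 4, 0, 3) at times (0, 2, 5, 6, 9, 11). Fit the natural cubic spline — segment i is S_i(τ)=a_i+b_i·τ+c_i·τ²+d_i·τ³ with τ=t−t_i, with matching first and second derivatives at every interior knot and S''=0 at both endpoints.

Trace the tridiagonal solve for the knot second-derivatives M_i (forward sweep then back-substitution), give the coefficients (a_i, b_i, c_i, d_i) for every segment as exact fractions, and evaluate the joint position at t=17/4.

Δ: Δ0=-5, Δ1=2/3, Δ2=7, Δ3=-4/3, Δ4=3/2
row 1: diag=10, rhs=34; c'=3/10, d'=17/5
row 2: denom=8−3·3/10=71/10; d'=(38−3·17/5)/(71/10)=278/71
row 3: denom=8−1·10/71=558/71; d'=(-50−1·278/71)/(558/71)=-638/93
row 4: denom=10−3·71/186=549/62; d'=(17−3·-638/93)/(549/62)=2330/549
back: M4=2330/549
back: M3=-638/93−71/186·2330/549=-13967/1647
back: M2=278/71−10/71·-13967/1647=8416/1647
back: M1=17/5−3/10·8416/1647=1025/549
M: M0=0, M1=1025/549, M2=8416/1647, M3=-13967/1647, M4=2330/549, M5=0
seg 0: a=5, c=M0/2=0, d=(M1−M0)/(6·2)=1025/6588, b=Δ0−h0·(2M0+M1)/6=-9260/1647
seg 1: a=-5, c=M1/2=1025/1098, d=(M2−M1)/(6·3)=5341/29646, b=Δ1−h1·(2M1+M2)/6=-6185/1647
seg 2: a=-3, c=M2/2=4208/1647, d=(M3−M2)/(6·1)=-829/366, b=Δ2−h2·(2M2+M3)/6=22103/3294
seg 3: a=4, c=M3/2=-13967/3294, d=(M4−M3)/(6·3)=20957/29646, b=Δ3−h3·(2M3+M4)/6=8276/1647
seg 4: a=0, c=M4/2=1165/549, d=(M5−M4)/(6·2)=-1165/3294, b=Δ4−h4·(2M4+M5)/6=-4379/3294
t_q=17/4 → seg 1, τ=9/4; S=-5+-6185/1647·τ+1025/1098·τ²+5341/29646·τ³=-156271/23424

  seg 0: a=5 b=-9260/1647 c=0 d=1025/6588
  seg 1: a=-5 b=-6185/1647 c=1025/1098 d=5341/29646
  seg 2: a=-3 b=22103/3294 c=4208/1647 d=-829/366
  seg 3: a=4 b=8276/1647 c=-13967/3294 d=20957/29646
  seg 4: a=0 b=-4379/3294 c=1165/549 d=-1165/3294
S(17/4) = -156271/23424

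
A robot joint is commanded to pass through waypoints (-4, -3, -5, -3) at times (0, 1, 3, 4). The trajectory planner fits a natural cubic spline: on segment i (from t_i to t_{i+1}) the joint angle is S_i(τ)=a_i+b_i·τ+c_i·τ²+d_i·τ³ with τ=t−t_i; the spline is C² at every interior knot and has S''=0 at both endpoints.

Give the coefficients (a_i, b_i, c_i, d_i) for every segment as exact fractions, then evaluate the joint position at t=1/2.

  seg 0: a=-4 b=25/16 c=0 d=-9/16
  seg 1: a=-3 b=-1/8 c=-27/16 d=5/8
  seg 2: a=-5 b=5/8 c=33/16 d=-11/16
S(1/2) = -421/128

Δ: Δ0=1, Δ1=-1, Δ2=2
row 1: diag=6, rhs=-12; c'=1/3, d'=-2
row 2: denom=6−2·1/3=16/3; d'=(18−2·-2)/(16/3)=33/8
back: M2=33/8
back: M1=-2−1/3·33/8=-27/8
M: M0=0, M1=-27/8, M2=33/8, M3=0
seg 0: a=-4, c=M0/2=0, d=(M1−M0)/(6·1)=-9/16, b=Δ0−h0·(2M0+M1)/6=25/16
seg 1: a=-3, c=M1/2=-27/16, d=(M2−M1)/(6·2)=5/8, b=Δ1−h1·(2M1+M2)/6=-1/8
seg 2: a=-5, c=M2/2=33/16, d=(M3−M2)/(6·1)=-11/16, b=Δ2−h2·(2M2+M3)/6=5/8
t_q=1/2 → seg 0, τ=1/2; S=-4+25/16·τ+0·τ²+-9/16·τ³=-421/128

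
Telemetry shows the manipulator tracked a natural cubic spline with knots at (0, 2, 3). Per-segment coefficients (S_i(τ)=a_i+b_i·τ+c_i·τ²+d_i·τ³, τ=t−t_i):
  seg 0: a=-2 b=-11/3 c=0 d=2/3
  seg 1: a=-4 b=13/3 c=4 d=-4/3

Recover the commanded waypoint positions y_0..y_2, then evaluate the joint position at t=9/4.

y_0 = S_0(0) = a_0 = -2
y_1 = S_1(0) = a_1 = -4
y_2 = S_1(1) = 3
t_q=9/4 is in segment 1 (τ=1/4); S_1(τ)=-43/16

y_0=-2 y_1=-4 y_2=3
S(9/4) = -43/16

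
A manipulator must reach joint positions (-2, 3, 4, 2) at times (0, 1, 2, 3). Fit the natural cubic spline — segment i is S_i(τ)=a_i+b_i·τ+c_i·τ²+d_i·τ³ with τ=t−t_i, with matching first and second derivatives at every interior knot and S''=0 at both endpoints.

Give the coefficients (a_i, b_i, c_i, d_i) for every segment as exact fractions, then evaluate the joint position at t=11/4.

Δ: Δ0=5, Δ1=1, Δ2=-2
row 1: diag=4, rhs=-24; c'=1/4, d'=-6
row 2: denom=4−1·1/4=15/4; d'=(-18−1·-6)/(15/4)=-16/5
back: M2=-16/5
back: M1=-6−1/4·-16/5=-26/5
M: M0=0, M1=-26/5, M2=-16/5, M3=0
seg 0: a=-2, c=M0/2=0, d=(M1−M0)/(6·1)=-13/15, b=Δ0−h0·(2M0+M1)/6=88/15
seg 1: a=3, c=M1/2=-13/5, d=(M2−M1)/(6·1)=1/3, b=Δ1−h1·(2M1+M2)/6=49/15
seg 2: a=4, c=M2/2=-8/5, d=(M3−M2)/(6·1)=8/15, b=Δ2−h2·(2M2+M3)/6=-14/15
t_q=11/4 → seg 2, τ=3/4; S=4+-14/15·τ+-8/5·τ²+8/15·τ³=21/8

  seg 0: a=-2 b=88/15 c=0 d=-13/15
  seg 1: a=3 b=49/15 c=-13/5 d=1/3
  seg 2: a=4 b=-14/15 c=-8/5 d=8/15
S(11/4) = 21/8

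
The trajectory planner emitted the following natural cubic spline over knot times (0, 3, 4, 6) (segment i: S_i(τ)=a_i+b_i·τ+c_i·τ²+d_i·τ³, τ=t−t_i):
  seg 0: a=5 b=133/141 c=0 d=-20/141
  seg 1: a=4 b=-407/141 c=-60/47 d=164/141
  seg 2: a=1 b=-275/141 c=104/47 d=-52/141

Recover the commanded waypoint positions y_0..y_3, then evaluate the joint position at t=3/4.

y_0=5 y_1=4 y_2=1 y_3=3
S(3/4) = 4247/752

y_0 = S_0(0) = a_0 = 5
y_1 = S_1(0) = a_1 = 4
y_2 = S_2(0) = a_2 = 1
y_3 = S_2(2) = 3
t_q=3/4 is in segment 0 (τ=3/4); S_0(τ)=4247/752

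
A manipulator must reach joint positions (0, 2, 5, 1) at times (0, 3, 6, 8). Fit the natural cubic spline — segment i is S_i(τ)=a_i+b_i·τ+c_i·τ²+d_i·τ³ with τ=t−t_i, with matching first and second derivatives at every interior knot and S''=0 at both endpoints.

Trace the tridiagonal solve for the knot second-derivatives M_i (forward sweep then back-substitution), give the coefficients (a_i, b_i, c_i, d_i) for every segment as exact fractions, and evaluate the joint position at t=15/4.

Δ: Δ0=2/3, Δ1=1, Δ2=-2
row 1: diag=12, rhs=2; c'=1/4, d'=1/6
row 2: denom=10−3·1/4=37/4; d'=(-18−3·1/6)/(37/4)=-2
back: M2=-2
back: M1=1/6−1/4·-2=2/3
M: M0=0, M1=2/3, M2=-2, M3=0
seg 0: a=0, c=M0/2=0, d=(M1−M0)/(6·3)=1/27, b=Δ0−h0·(2M0+M1)/6=1/3
seg 1: a=2, c=M1/2=1/3, d=(M2−M1)/(6·3)=-4/27, b=Δ1−h1·(2M1+M2)/6=4/3
seg 2: a=5, c=M2/2=-1, d=(M3−M2)/(6·2)=1/6, b=Δ2−h2·(2M2+M3)/6=-2/3
t_q=15/4 → seg 1, τ=3/4; S=2+4/3·τ+1/3·τ²+-4/27·τ³=25/8

  seg 0: a=0 b=1/3 c=0 d=1/27
  seg 1: a=2 b=4/3 c=1/3 d=-4/27
  seg 2: a=5 b=-2/3 c=-1 d=1/6
S(15/4) = 25/8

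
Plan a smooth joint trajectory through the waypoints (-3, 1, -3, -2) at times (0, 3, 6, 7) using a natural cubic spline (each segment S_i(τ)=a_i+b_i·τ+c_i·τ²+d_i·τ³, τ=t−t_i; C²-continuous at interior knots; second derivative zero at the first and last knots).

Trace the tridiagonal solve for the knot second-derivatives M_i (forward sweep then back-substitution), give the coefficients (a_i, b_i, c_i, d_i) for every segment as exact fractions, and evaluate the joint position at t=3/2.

Δ: Δ0=4/3, Δ1=-4/3, Δ2=1
row 1: diag=12, rhs=-16; c'=1/4, d'=-4/3
row 2: denom=8−3·1/4=29/4; d'=(14−3·-4/3)/(29/4)=72/29
back: M2=72/29
back: M1=-4/3−1/4·72/29=-170/87
M: M0=0, M1=-170/87, M2=72/29, M3=0
seg 0: a=-3, c=M0/2=0, d=(M1−M0)/(6·3)=-85/783, b=Δ0−h0·(2M0+M1)/6=67/29
seg 1: a=1, c=M1/2=-85/87, d=(M2−M1)/(6·3)=193/783, b=Δ1−h1·(2M1+M2)/6=-18/29
seg 2: a=-3, c=M2/2=36/29, d=(M3−M2)/(6·1)=-12/29, b=Δ2−h2·(2M2+M3)/6=5/29
t_q=3/2 → seg 0, τ=3/2; S=-3+67/29·τ+0·τ²+-85/783·τ³=23/232

  seg 0: a=-3 b=67/29 c=0 d=-85/783
  seg 1: a=1 b=-18/29 c=-85/87 d=193/783
  seg 2: a=-3 b=5/29 c=36/29 d=-12/29
S(3/2) = 23/232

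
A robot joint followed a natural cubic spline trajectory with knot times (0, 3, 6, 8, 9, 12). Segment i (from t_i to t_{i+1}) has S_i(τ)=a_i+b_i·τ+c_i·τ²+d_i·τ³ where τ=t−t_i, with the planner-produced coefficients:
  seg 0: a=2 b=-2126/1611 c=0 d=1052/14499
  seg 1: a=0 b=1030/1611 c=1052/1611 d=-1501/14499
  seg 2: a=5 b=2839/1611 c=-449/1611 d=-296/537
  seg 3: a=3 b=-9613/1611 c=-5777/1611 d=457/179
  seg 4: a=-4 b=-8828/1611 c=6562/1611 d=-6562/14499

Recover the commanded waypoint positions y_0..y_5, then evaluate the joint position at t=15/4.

y_0 = S_0(0) = a_0 = 2
y_1 = S_1(0) = a_1 = 0
y_2 = S_2(0) = a_2 = 5
y_3 = S_3(0) = a_3 = 3
y_4 = S_4(0) = a_4 = -4
y_5 = S_4(3) = 4
t_q=15/4 is in segment 1 (τ=3/4); S_1(τ)=9201/11456

y_0=2 y_1=0 y_2=5 y_3=3 y_4=-4 y_5=4
S(15/4) = 9201/11456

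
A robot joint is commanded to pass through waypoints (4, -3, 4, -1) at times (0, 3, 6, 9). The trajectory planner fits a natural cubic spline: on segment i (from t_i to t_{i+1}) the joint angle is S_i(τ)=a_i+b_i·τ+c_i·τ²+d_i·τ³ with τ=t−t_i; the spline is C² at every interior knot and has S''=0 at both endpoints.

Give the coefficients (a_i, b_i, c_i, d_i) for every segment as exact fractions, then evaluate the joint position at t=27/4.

  seg 0: a=4 b=-173/45 c=0 d=68/405
  seg 1: a=-3 b=31/45 c=68/45 d=-26/81
  seg 2: a=4 b=49/45 c=-62/45 d=62/405
S(27/4) = 657/160

Δ: Δ0=-7/3, Δ1=7/3, Δ2=-5/3
row 1: diag=12, rhs=28; c'=1/4, d'=7/3
row 2: denom=12−3·1/4=45/4; d'=(-24−3·7/3)/(45/4)=-124/45
back: M2=-124/45
back: M1=7/3−1/4·-124/45=136/45
M: M0=0, M1=136/45, M2=-124/45, M3=0
seg 0: a=4, c=M0/2=0, d=(M1−M0)/(6·3)=68/405, b=Δ0−h0·(2M0+M1)/6=-173/45
seg 1: a=-3, c=M1/2=68/45, d=(M2−M1)/(6·3)=-26/81, b=Δ1−h1·(2M1+M2)/6=31/45
seg 2: a=4, c=M2/2=-62/45, d=(M3−M2)/(6·3)=62/405, b=Δ2−h2·(2M2+M3)/6=49/45
t_q=27/4 → seg 2, τ=3/4; S=4+49/45·τ+-62/45·τ²+62/405·τ³=657/160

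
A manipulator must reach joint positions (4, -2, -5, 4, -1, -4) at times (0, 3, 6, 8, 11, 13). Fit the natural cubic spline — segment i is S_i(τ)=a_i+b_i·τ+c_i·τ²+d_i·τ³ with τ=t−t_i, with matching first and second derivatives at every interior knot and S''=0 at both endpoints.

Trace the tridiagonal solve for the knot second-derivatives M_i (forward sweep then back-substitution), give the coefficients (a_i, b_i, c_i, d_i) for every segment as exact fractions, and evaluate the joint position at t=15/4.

Δ: Δ0=-2, Δ1=-1, Δ2=9/2, Δ3=-5/3, Δ4=-3/2
row 1: diag=12, rhs=6; c'=1/4, d'=1/2
row 2: denom=10−3·1/4=37/4; d'=(33−3·1/2)/(37/4)=126/37
row 3: denom=10−2·8/37=354/37; d'=(-37−2·126/37)/(354/37)=-1621/354
row 4: denom=10−3·37/118=1069/118; d'=(1−3·-1621/354)/(1069/118)=1739/1069
back: M4=1739/1069
back: M3=-1621/354−37/118·1739/1069=-16321/3207
back: M2=126/37−8/37·-16321/3207=14450/3207
back: M1=1/2−1/4·14450/3207=-2009/3207
M: M0=0, M1=-2009/3207, M2=14450/3207, M3=-16321/3207, M4=1739/1069, M5=0
seg 0: a=4, c=M0/2=0, d=(M1−M0)/(6·3)=-2009/57726, b=Δ0−h0·(2M0+M1)/6=-10819/6414
seg 1: a=-2, c=M1/2=-2009/6414, d=(M2−M1)/(6·3)=16459/57726, b=Δ1−h1·(2M1+M2)/6=-8423/3207
seg 2: a=-5, c=M2/2=7225/3207, d=(M3−M2)/(6·2)=-3419/4276, b=Δ2−h2·(2M2+M3)/6=20477/6414
seg 3: a=4, c=M3/2=-16321/6414, d=(M4−M3)/(6·3)=10769/28863, b=Δ3−h3·(2M3+M4)/6=16735/6414
seg 4: a=-1, c=M4/2=1739/2138, d=(M5−M4)/(6·2)=-1739/12828, b=Δ4−h4·(2M4+M5)/6=-16577/6414
t_q=15/4 → seg 1, τ=3/4; S=-2+-8423/3207·τ+-2009/6414·τ²+16459/57726·τ³=-550849/136832

  seg 0: a=4 b=-10819/6414 c=0 d=-2009/57726
  seg 1: a=-2 b=-8423/3207 c=-2009/6414 d=16459/57726
  seg 2: a=-5 b=20477/6414 c=7225/3207 d=-3419/4276
  seg 3: a=4 b=16735/6414 c=-16321/6414 d=10769/28863
  seg 4: a=-1 b=-16577/6414 c=1739/2138 d=-1739/12828
S(15/4) = -550849/136832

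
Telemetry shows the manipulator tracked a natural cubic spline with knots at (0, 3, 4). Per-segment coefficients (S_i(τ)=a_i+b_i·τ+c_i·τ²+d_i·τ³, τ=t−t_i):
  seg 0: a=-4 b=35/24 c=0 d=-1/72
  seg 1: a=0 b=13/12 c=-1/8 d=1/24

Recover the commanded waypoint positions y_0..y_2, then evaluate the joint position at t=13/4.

y_0=-4 y_1=0 y_2=1
S(13/4) = 135/512

y_0 = S_0(0) = a_0 = -4
y_1 = S_1(0) = a_1 = 0
y_2 = S_1(1) = 1
t_q=13/4 is in segment 1 (τ=1/4); S_1(τ)=135/512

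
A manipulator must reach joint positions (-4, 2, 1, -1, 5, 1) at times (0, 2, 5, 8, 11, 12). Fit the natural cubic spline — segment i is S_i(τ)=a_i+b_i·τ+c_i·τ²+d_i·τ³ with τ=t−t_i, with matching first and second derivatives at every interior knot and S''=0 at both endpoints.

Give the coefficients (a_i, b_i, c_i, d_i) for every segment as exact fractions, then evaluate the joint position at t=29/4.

Δ: Δ0=3, Δ1=-1/3, Δ2=-2/3, Δ3=2, Δ4=-4
row 1: diag=10, rhs=-20; c'=3/10, d'=-2
row 2: denom=12−3·3/10=111/10; d'=(-2−3·-2)/(111/10)=40/111
row 3: denom=12−3·10/37=414/37; d'=(16−3·40/111)/(414/37)=4/3
row 4: denom=8−3·37/138=331/46; d'=(-36−3·4/3)/(331/46)=-1840/331
back: M4=-1840/331
back: M3=4/3−37/138·-1840/331=2804/993
back: M2=40/111−10/37·2804/993=-400/993
back: M1=-2−3/10·-400/993=-622/331
M: M0=0, M1=-622/331, M2=-400/993, M3=2804/993, M4=-1840/331, M5=0
seg 0: a=-4, c=M0/2=0, d=(M1−M0)/(6·2)=-311/1986, b=Δ0−h0·(2M0+M1)/6=3601/993
seg 1: a=2, c=M1/2=-311/331, d=(M2−M1)/(6·3)=733/8937, b=Δ1−h1·(2M1+M2)/6=1735/993
seg 2: a=1, c=M2/2=-200/993, d=(M3−M2)/(6·3)=178/993, b=Δ2−h2·(2M2+M3)/6=-1664/993
seg 3: a=-1, c=M3/2=1402/993, d=(M4−M3)/(6·3)=-4162/8937, b=Δ3−h3·(2M3+M4)/6=1942/993
seg 4: a=5, c=M4/2=-920/331, d=(M5−M4)/(6·1)=920/993, b=Δ4−h4·(2M4+M5)/6=-2132/993
t_q=29/4 → seg 2, τ=9/4; S=1+-1664/993·τ+-200/993·τ²+178/993·τ³=-18517/10592

  seg 0: a=-4 b=3601/993 c=0 d=-311/1986
  seg 1: a=2 b=1735/993 c=-311/331 d=733/8937
  seg 2: a=1 b=-1664/993 c=-200/993 d=178/993
  seg 3: a=-1 b=1942/993 c=1402/993 d=-4162/8937
  seg 4: a=5 b=-2132/993 c=-920/331 d=920/993
S(29/4) = -18517/10592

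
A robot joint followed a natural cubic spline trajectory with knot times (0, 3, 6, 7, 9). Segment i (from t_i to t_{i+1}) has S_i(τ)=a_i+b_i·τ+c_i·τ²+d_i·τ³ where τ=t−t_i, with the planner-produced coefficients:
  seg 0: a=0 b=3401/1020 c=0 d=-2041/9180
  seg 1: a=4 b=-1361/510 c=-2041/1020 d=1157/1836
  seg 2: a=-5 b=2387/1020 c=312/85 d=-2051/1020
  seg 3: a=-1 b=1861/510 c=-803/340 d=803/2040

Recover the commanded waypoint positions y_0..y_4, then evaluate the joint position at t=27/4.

y_0 = S_0(0) = a_0 = 0
y_1 = S_1(0) = a_1 = 4
y_2 = S_2(0) = a_2 = -5
y_3 = S_3(0) = a_3 = -1
y_4 = S_3(2) = 0
t_q=27/4 is in segment 2 (τ=3/4); S_2(τ)=-44139/21760

y_0=0 y_1=4 y_2=-5 y_3=-1 y_4=0
S(27/4) = -44139/21760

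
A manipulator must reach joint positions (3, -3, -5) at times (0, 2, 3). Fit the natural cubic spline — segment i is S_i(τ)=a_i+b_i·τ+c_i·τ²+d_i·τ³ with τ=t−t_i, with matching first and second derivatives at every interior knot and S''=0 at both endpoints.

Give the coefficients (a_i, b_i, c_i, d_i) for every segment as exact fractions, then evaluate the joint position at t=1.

Δ: Δ0=-3, Δ1=-2
row 1: diag=6, rhs=6; c'=1/6, d'=1
back: M1=1
M: M0=0, M1=1, M2=0
seg 0: a=3, c=M0/2=0, d=(M1−M0)/(6·2)=1/12, b=Δ0−h0·(2M0+M1)/6=-10/3
seg 1: a=-3, c=M1/2=1/2, d=(M2−M1)/(6·1)=-1/6, b=Δ1−h1·(2M1+M2)/6=-7/3
t_q=1 → seg 0, τ=1; S=3+-10/3·τ+0·τ²+1/12·τ³=-1/4

  seg 0: a=3 b=-10/3 c=0 d=1/12
  seg 1: a=-3 b=-7/3 c=1/2 d=-1/6
S(1) = -1/4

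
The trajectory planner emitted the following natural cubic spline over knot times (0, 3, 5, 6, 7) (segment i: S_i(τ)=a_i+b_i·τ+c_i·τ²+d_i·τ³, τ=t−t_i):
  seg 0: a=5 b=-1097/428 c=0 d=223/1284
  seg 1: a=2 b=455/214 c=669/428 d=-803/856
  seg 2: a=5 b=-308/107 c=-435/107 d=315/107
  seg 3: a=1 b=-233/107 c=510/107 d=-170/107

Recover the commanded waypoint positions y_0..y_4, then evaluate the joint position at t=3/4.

y_0=5 y_1=2 y_2=5 y_3=1 y_4=2
S(3/4) = 86311/27392

y_0 = S_0(0) = a_0 = 5
y_1 = S_1(0) = a_1 = 2
y_2 = S_2(0) = a_2 = 5
y_3 = S_3(0) = a_3 = 1
y_4 = S_3(1) = 2
t_q=3/4 is in segment 0 (τ=3/4); S_0(τ)=86311/27392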